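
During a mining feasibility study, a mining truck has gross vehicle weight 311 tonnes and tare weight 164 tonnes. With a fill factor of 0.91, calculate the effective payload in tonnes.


133.77 tonnes

Maximum payload = gross - tare
= 311 - 164 = 147 tonnes
Effective payload = max payload * fill factor
= 147 * 0.91
= 133.77 tonnes


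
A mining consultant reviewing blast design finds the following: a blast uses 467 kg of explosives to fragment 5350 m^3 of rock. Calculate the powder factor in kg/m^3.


0.0873 kg/m^3

Powder factor = explosive mass / rock volume
= 467 / 5350
= 0.0873 kg/m^3


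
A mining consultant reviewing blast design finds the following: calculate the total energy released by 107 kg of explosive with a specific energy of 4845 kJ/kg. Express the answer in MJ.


518.415 MJ

Energy = mass * specific_energy / 1000
= 107 * 4845 / 1000
= 518415 / 1000
= 518.415 MJ


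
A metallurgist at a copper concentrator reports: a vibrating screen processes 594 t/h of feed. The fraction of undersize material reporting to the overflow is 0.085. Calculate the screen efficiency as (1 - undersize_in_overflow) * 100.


91.5%

Screen efficiency = (1 - fraction of undersize in overflow) * 100
= (1 - 0.085) * 100
= 0.915 * 100
= 91.5%


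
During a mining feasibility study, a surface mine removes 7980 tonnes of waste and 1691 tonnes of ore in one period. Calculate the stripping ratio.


Stripping ratio = waste tonnage / ore tonnage
= 7980 / 1691
= 4.7191

4.7191


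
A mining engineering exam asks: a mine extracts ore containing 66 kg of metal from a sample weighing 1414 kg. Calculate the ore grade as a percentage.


4.6676%

Ore grade = (metal mass / ore mass) * 100
= (66 / 1414) * 100
= 0.04667609618 * 100
= 4.6676%


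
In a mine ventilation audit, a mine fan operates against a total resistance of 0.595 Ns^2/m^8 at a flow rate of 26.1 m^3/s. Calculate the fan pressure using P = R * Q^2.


Compute Q^2:
Q^2 = 26.1^2 = 681.21
Compute pressure:
P = R * Q^2 = 0.595 * 681.21
= 405.32 Pa

405.32 Pa


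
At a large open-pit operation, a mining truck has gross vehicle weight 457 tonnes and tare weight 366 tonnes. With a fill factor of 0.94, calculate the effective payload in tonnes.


85.54 tonnes

Maximum payload = gross - tare
= 457 - 366 = 91 tonnes
Effective payload = max payload * fill factor
= 91 * 0.94
= 85.54 tonnes


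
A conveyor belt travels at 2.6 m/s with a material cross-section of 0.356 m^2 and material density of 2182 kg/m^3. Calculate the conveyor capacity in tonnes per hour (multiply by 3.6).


Volumetric flow = speed * area
= 2.6 * 0.356 = 0.9256 m^3/s
Mass flow = volumetric * density
= 0.9256 * 2182 = 2019.6592 kg/s
Convert to t/h: multiply by 3.6
Capacity = 2019.6592 * 3.6
= 7270.7731 t/h

7270.7731 t/h


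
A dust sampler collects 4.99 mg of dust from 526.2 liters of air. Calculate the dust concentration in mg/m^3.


9.4831 mg/m^3

Convert liters to m^3: 1 m^3 = 1000 L
Concentration = mass / volume * 1000
= 4.99 / 526.2 * 1000
= 0.009483086279 * 1000
= 9.4831 mg/m^3


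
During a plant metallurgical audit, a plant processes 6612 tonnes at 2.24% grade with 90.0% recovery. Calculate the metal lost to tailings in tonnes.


14.8109 tonnes

Total metal in feed:
= 6612 * 2.24 / 100 = 148.1088 tonnes
Metal recovered:
= 148.1088 * 90.0 / 100 = 133.29792 tonnes
Metal lost to tailings:
= 148.1088 - 133.29792
= 14.8109 tonnes


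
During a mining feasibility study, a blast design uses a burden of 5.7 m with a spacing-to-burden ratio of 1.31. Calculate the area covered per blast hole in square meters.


42.5619 m^2

First, find the spacing:
Spacing = burden * ratio = 5.7 * 1.31
= 7.467 m
Then, calculate the area:
Area = burden * spacing = 5.7 * 7.467
= 42.5619 m^2


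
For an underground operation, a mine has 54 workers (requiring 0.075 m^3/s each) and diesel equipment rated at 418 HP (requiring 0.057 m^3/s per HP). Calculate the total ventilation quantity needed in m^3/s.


Airflow for workers:
Q_people = 54 * 0.075 = 4.05 m^3/s
Airflow for diesel equipment:
Q_diesel = 418 * 0.057 = 23.826 m^3/s
Total ventilation:
Q_total = 4.05 + 23.826
= 27.876 m^3/s

27.876 m^3/s


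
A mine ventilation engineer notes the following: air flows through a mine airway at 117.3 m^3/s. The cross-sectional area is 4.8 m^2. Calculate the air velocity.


Velocity = flow rate / cross-sectional area
= 117.3 / 4.8
= 24.4375 m/s

24.4375 m/s


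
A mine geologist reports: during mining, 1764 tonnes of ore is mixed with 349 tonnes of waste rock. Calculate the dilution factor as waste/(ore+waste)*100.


16.5168%

Total material = ore + waste
= 1764 + 349 = 2113 tonnes
Dilution = waste / total * 100
= 349 / 2113 * 100
= 0.1651680076 * 100
= 16.5168%


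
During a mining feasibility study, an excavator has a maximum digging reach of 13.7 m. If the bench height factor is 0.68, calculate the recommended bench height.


Bench height = reach * factor
= 13.7 * 0.68
= 9.316 m

9.316 m


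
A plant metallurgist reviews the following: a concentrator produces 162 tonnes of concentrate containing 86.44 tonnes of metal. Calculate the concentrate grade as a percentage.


Grade = (metal in concentrate / concentrate mass) * 100
= (86.44 / 162) * 100
= 0.5335802469 * 100
= 53.358%

53.358%


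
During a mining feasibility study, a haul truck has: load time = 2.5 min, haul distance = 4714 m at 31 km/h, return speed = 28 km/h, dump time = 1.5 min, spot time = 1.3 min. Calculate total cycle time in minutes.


24.5253 min

Convert haul speed to m/min: 31 * 1000/60 = 516.6666667 m/min
Haul time = 4714 / 516.6666667 = 9.123870968 min
Convert return speed to m/min: 28 * 1000/60 = 466.6666667 m/min
Return time = 4714 / 466.6666667 = 10.10142857 min
Total cycle time:
= 2.5 + 9.123870968 + 1.5 + 10.10142857 + 1.3
= 24.5253 min


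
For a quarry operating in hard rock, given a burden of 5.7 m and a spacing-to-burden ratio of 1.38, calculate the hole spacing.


7.866 m

Spacing = burden * ratio
= 5.7 * 1.38
= 7.866 m


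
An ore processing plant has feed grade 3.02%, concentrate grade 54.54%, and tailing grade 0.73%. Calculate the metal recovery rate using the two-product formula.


76.8565%

Using the two-product formula:
R = 100 * c * (f - t) / (f * (c - t))
Numerator = 100 * 54.54 * (3.02 - 0.73)
= 100 * 54.54 * 2.29
= 12489.66
Denominator = 3.02 * (54.54 - 0.73)
= 3.02 * 53.81
= 162.5062
R = 12489.66 / 162.5062
= 76.8565%


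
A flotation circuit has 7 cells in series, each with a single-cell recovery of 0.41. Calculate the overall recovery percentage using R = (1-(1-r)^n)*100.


97.5113%

Complement of single-cell recovery:
1 - r = 1 - 0.41 = 0.59
Raise to power n:
(1 - r)^7 = 0.59^7 = 0.02488651485
Overall recovery:
R = (1 - 0.02488651485) * 100
= 97.5113%


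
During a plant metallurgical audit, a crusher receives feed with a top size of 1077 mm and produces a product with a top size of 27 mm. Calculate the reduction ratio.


39.8889

Reduction ratio = feed size / product size
= 1077 / 27
= 39.8889


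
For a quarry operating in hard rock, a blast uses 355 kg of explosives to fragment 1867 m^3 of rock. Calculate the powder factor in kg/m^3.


Powder factor = explosive mass / rock volume
= 355 / 1867
= 0.1901 kg/m^3

0.1901 kg/m^3


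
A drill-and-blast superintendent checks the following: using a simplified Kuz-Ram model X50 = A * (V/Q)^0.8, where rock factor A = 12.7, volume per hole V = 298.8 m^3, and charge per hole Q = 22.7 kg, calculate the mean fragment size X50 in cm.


Compute V/Q:
V/Q = 298.8 / 22.7 = 13.16299559
Raise to the power 0.8:
(V/Q)^0.8 = 13.16299559^0.8 = 7.861108468
Multiply by A:
X50 = 12.7 * 7.861108468
= 99.8361 cm

99.8361 cm


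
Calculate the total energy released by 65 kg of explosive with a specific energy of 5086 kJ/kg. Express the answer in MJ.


330.59 MJ

Energy = mass * specific_energy / 1000
= 65 * 5086 / 1000
= 330590 / 1000
= 330.59 MJ


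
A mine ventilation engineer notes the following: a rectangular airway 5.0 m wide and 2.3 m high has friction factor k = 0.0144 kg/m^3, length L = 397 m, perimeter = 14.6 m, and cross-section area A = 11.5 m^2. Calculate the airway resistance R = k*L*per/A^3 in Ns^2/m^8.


Compute the numerator:
k * L * per = 0.0144 * 397 * 14.6
= 83.46528
Compute the denominator:
A^3 = 11.5^3 = 1520.875
Resistance:
R = 83.46528 / 1520.875
= 0.0549 Ns^2/m^8

0.0549 Ns^2/m^8


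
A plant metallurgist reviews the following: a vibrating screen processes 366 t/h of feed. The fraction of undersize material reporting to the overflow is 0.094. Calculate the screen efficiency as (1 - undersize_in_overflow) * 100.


90.6%

Screen efficiency = (1 - fraction of undersize in overflow) * 100
= (1 - 0.094) * 100
= 0.906 * 100
= 90.6%


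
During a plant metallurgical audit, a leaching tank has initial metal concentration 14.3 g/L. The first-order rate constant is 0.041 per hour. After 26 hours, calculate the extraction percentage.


65.5617%

Compute the exponent:
-k * t = -0.041 * 26 = -1.066
Remaining concentration:
C = 14.3 * exp(-1.066)
= 14.3 * 0.3443832992
= 4.924681179 g/L
Extracted = 14.3 - 4.924681179 = 9.375318821 g/L
Extraction % = 9.375318821 / 14.3 * 100
= 65.5617%


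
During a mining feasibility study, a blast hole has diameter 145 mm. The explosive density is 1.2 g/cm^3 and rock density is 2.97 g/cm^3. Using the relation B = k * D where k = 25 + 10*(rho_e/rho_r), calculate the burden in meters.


4.2109 m

First, compute k:
rho_e / rho_r = 1.2 / 2.97 = 0.404040404
k = 25 + 10 * 0.404040404 = 29.04040404
Then, compute burden:
B = k * D / 1000 = 29.04040404 * 145 / 1000
= 4210.858586 / 1000
= 4.2109 m


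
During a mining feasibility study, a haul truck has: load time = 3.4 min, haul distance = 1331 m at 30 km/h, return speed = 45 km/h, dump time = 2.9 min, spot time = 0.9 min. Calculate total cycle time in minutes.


11.6367 min

Convert haul speed to m/min: 30 * 1000/60 = 500 m/min
Haul time = 1331 / 500 = 2.662 min
Convert return speed to m/min: 45 * 1000/60 = 750 m/min
Return time = 1331 / 750 = 1.774666667 min
Total cycle time:
= 3.4 + 2.662 + 2.9 + 1.774666667 + 0.9
= 11.6367 min


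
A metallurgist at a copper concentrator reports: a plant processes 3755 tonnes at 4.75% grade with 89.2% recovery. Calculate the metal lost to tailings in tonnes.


19.2632 tonnes

Total metal in feed:
= 3755 * 4.75 / 100 = 178.3625 tonnes
Metal recovered:
= 178.3625 * 89.2 / 100 = 159.09935 tonnes
Metal lost to tailings:
= 178.3625 - 159.09935
= 19.2632 tonnes


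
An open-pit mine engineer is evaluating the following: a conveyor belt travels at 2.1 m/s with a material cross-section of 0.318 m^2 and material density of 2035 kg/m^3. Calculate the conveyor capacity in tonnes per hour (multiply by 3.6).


4892.3028 t/h

Volumetric flow = speed * area
= 2.1 * 0.318 = 0.6678 m^3/s
Mass flow = volumetric * density
= 0.6678 * 2035 = 1358.973 kg/s
Convert to t/h: multiply by 3.6
Capacity = 1358.973 * 3.6
= 4892.3028 t/h


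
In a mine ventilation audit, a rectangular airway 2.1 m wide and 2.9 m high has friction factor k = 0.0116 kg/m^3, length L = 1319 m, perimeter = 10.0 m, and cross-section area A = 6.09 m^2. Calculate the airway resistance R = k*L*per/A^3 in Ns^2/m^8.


Compute the numerator:
k * L * per = 0.0116 * 1319 * 10.0
= 153.004
Compute the denominator:
A^3 = 6.09^3 = 225.866529
Resistance:
R = 153.004 / 225.866529
= 0.6774 Ns^2/m^8

0.6774 Ns^2/m^8


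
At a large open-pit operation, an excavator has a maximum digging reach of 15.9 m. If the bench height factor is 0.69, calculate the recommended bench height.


10.971 m

Bench height = reach * factor
= 15.9 * 0.69
= 10.971 m


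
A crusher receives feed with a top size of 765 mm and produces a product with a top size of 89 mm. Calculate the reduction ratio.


8.5955

Reduction ratio = feed size / product size
= 765 / 89
= 8.5955


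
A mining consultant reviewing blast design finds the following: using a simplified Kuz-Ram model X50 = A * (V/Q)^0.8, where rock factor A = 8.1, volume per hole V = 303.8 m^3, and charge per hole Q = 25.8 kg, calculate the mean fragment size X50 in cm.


58.2451 cm

Compute V/Q:
V/Q = 303.8 / 25.8 = 11.7751938
Raise to the power 0.8:
(V/Q)^0.8 = 11.7751938^0.8 = 7.19075432
Multiply by A:
X50 = 8.1 * 7.19075432
= 58.2451 cm


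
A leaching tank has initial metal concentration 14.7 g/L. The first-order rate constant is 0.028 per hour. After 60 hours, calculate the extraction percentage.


81.3626%

Compute the exponent:
-k * t = -0.028 * 60 = -1.68
Remaining concentration:
C = 14.7 * exp(-1.68)
= 14.7 * 0.186373976
= 2.739697448 g/L
Extracted = 14.7 - 2.739697448 = 11.96030255 g/L
Extraction % = 11.96030255 / 14.7 * 100
= 81.3626%


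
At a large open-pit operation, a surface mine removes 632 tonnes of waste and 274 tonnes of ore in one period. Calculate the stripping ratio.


2.3066

Stripping ratio = waste tonnage / ore tonnage
= 632 / 274
= 2.3066


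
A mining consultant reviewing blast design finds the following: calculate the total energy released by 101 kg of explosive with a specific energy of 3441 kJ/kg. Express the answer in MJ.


Energy = mass * specific_energy / 1000
= 101 * 3441 / 1000
= 347541 / 1000
= 347.541 MJ

347.541 MJ


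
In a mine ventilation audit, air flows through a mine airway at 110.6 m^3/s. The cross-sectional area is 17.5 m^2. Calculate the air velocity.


Velocity = flow rate / cross-sectional area
= 110.6 / 17.5
= 6.32 m/s

6.32 m/s


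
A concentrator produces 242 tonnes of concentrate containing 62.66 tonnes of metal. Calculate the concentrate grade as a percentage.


Grade = (metal in concentrate / concentrate mass) * 100
= (62.66 / 242) * 100
= 0.2589256198 * 100
= 25.8926%

25.8926%


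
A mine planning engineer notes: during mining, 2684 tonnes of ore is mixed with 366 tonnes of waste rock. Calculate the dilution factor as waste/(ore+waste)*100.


Total material = ore + waste
= 2684 + 366 = 3050 tonnes
Dilution = waste / total * 100
= 366 / 3050 * 100
= 0.12 * 100
= 12.0%

12.0%


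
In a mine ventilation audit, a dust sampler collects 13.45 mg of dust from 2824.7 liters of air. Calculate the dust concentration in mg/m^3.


Convert liters to m^3: 1 m^3 = 1000 L
Concentration = mass / volume * 1000
= 13.45 / 2824.7 * 1000
= 0.0047615676 * 1000
= 4.7616 mg/m^3

4.7616 mg/m^3


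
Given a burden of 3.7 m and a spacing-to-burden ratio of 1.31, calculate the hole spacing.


4.847 m

Spacing = burden * ratio
= 3.7 * 1.31
= 4.847 m


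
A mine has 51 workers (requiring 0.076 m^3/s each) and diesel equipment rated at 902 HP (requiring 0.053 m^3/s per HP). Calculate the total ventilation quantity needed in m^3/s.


Airflow for workers:
Q_people = 51 * 0.076 = 3.876 m^3/s
Airflow for diesel equipment:
Q_diesel = 902 * 0.053 = 47.806 m^3/s
Total ventilation:
Q_total = 3.876 + 47.806
= 51.682 m^3/s

51.682 m^3/s


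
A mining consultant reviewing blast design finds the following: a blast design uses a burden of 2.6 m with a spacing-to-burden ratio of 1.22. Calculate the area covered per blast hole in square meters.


First, find the spacing:
Spacing = burden * ratio = 2.6 * 1.22
= 3.172 m
Then, calculate the area:
Area = burden * spacing = 2.6 * 3.172
= 8.2472 m^2

8.2472 m^2


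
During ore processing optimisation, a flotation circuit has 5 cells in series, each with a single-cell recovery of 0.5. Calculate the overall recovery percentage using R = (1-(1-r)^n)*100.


96.875%

Complement of single-cell recovery:
1 - r = 1 - 0.5 = 0.5
Raise to power n:
(1 - r)^5 = 0.5^5 = 0.03125
Overall recovery:
R = (1 - 0.03125) * 100
= 96.875%


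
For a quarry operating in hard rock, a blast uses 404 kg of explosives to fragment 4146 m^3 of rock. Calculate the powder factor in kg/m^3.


0.0974 kg/m^3

Powder factor = explosive mass / rock volume
= 404 / 4146
= 0.0974 kg/m^3


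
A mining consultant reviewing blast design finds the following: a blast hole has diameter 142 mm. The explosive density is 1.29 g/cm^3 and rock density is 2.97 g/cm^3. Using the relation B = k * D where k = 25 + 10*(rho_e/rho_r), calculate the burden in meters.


4.1668 m

First, compute k:
rho_e / rho_r = 1.29 / 2.97 = 0.4343434343
k = 25 + 10 * 0.4343434343 = 29.34343434
Then, compute burden:
B = k * D / 1000 = 29.34343434 * 142 / 1000
= 4166.767677 / 1000
= 4.1668 m


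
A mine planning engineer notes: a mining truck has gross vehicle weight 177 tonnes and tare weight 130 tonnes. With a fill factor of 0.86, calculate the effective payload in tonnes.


Maximum payload = gross - tare
= 177 - 130 = 47 tonnes
Effective payload = max payload * fill factor
= 47 * 0.86
= 40.42 tonnes

40.42 tonnes


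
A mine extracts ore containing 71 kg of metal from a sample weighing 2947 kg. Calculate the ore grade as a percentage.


Ore grade = (metal mass / ore mass) * 100
= (71 / 2947) * 100
= 0.02409229725 * 100
= 2.4092%

2.4092%


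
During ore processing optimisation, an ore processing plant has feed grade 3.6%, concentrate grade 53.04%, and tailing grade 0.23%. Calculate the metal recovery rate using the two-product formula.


Using the two-product formula:
R = 100 * c * (f - t) / (f * (c - t))
Numerator = 100 * 53.04 * (3.6 - 0.23)
= 100 * 53.04 * 3.37
= 17874.48
Denominator = 3.6 * (53.04 - 0.23)
= 3.6 * 52.81
= 190.116
R = 17874.48 / 190.116
= 94.0188%

94.0188%


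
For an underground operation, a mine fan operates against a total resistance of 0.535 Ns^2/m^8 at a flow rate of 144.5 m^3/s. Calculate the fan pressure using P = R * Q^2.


11170.9338 Pa

Compute Q^2:
Q^2 = 144.5^2 = 20880.25
Compute pressure:
P = R * Q^2 = 0.535 * 20880.25
= 11170.9338 Pa


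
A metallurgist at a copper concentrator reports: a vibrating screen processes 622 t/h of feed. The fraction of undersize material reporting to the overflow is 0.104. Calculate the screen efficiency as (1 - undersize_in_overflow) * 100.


Screen efficiency = (1 - fraction of undersize in overflow) * 100
= (1 - 0.104) * 100
= 0.896 * 100
= 89.6%

89.6%


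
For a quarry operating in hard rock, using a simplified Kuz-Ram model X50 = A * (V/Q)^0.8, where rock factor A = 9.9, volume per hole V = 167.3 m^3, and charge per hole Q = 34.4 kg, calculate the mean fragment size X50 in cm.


35.0901 cm

Compute V/Q:
V/Q = 167.3 / 34.4 = 4.863372093
Raise to the power 0.8:
(V/Q)^0.8 = 4.863372093^0.8 = 3.54445934
Multiply by A:
X50 = 9.9 * 3.54445934
= 35.0901 cm


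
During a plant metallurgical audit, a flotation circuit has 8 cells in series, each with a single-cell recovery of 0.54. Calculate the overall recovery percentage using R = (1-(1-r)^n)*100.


Complement of single-cell recovery:
1 - r = 1 - 0.54 = 0.46
Raise to power n:
(1 - r)^8 = 0.46^8 = 0.002004761223
Overall recovery:
R = (1 - 0.002004761223) * 100
= 99.7995%

99.7995%


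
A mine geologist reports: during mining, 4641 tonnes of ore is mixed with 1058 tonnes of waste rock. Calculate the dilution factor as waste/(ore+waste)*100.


18.5647%

Total material = ore + waste
= 4641 + 1058 = 5699 tonnes
Dilution = waste / total * 100
= 1058 / 5699 * 100
= 0.1856466047 * 100
= 18.5647%


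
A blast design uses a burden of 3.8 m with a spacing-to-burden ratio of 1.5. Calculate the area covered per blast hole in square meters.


21.66 m^2

First, find the spacing:
Spacing = burden * ratio = 3.8 * 1.5
= 5.7 m
Then, calculate the area:
Area = burden * spacing = 3.8 * 5.7
= 21.66 m^2


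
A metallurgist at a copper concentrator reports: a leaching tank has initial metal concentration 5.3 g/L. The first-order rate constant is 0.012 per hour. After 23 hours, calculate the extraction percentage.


24.1187%

Compute the exponent:
-k * t = -0.012 * 23 = -0.276
Remaining concentration:
C = 5.3 * exp(-0.276)
= 5.3 * 0.7588129308
= 4.021708533 g/L
Extracted = 5.3 - 4.021708533 = 1.278291467 g/L
Extraction % = 1.278291467 / 5.3 * 100
= 24.1187%


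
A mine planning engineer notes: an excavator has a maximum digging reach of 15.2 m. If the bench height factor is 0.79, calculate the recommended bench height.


12.008 m

Bench height = reach * factor
= 15.2 * 0.79
= 12.008 m


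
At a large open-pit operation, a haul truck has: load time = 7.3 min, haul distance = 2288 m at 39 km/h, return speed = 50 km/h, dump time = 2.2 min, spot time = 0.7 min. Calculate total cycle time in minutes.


Convert haul speed to m/min: 39 * 1000/60 = 650 m/min
Haul time = 2288 / 650 = 3.52 min
Convert return speed to m/min: 50 * 1000/60 = 833.3333333 m/min
Return time = 2288 / 833.3333333 = 2.7456 min
Total cycle time:
= 7.3 + 3.52 + 2.2 + 2.7456 + 0.7
= 16.4656 min

16.4656 min


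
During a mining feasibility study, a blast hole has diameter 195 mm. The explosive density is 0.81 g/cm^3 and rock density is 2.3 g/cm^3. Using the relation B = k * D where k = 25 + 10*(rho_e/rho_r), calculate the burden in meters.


First, compute k:
rho_e / rho_r = 0.81 / 2.3 = 0.352173913
k = 25 + 10 * 0.352173913 = 28.52173913
Then, compute burden:
B = k * D / 1000 = 28.52173913 * 195 / 1000
= 5561.73913 / 1000
= 5.5617 m

5.5617 m


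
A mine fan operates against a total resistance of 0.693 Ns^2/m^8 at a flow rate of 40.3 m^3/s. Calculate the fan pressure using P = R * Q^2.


Compute Q^2:
Q^2 = 40.3^2 = 1624.09
Compute pressure:
P = R * Q^2 = 0.693 * 1624.09
= 1125.4944 Pa

1125.4944 Pa


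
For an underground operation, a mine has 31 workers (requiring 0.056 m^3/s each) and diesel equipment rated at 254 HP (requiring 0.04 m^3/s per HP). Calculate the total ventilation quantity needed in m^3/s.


11.896 m^3/s

Airflow for workers:
Q_people = 31 * 0.056 = 1.736 m^3/s
Airflow for diesel equipment:
Q_diesel = 254 * 0.04 = 10.16 m^3/s
Total ventilation:
Q_total = 1.736 + 10.16
= 11.896 m^3/s


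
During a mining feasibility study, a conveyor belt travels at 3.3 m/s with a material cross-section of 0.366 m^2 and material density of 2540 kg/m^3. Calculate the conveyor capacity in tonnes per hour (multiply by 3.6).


11044.1232 t/h

Volumetric flow = speed * area
= 3.3 * 0.366 = 1.2078 m^3/s
Mass flow = volumetric * density
= 1.2078 * 2540 = 3067.812 kg/s
Convert to t/h: multiply by 3.6
Capacity = 3067.812 * 3.6
= 11044.1232 t/h


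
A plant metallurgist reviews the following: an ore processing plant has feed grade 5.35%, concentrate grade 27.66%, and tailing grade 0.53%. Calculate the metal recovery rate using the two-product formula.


91.8535%

Using the two-product formula:
R = 100 * c * (f - t) / (f * (c - t))
Numerator = 100 * 27.66 * (5.35 - 0.53)
= 100 * 27.66 * 4.82
= 13332.12
Denominator = 5.35 * (27.66 - 0.53)
= 5.35 * 27.13
= 145.1455
R = 13332.12 / 145.1455
= 91.8535%


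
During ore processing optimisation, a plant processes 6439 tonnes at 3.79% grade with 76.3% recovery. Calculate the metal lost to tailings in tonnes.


Total metal in feed:
= 6439 * 3.79 / 100 = 244.0381 tonnes
Metal recovered:
= 244.0381 * 76.3 / 100 = 186.2010703 tonnes
Metal lost to tailings:
= 244.0381 - 186.2010703
= 57.837 tonnes

57.837 tonnes


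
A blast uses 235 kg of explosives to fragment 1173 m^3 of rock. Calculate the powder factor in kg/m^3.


0.2003 kg/m^3

Powder factor = explosive mass / rock volume
= 235 / 1173
= 0.2003 kg/m^3


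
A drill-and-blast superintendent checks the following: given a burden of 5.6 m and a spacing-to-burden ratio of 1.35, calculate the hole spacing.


Spacing = burden * ratio
= 5.6 * 1.35
= 7.56 m

7.56 m


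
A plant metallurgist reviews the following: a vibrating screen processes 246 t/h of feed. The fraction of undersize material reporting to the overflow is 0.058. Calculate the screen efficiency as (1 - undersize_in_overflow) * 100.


Screen efficiency = (1 - fraction of undersize in overflow) * 100
= (1 - 0.058) * 100
= 0.942 * 100
= 94.2%

94.2%


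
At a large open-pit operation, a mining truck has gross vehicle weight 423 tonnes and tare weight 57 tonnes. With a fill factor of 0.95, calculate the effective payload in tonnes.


347.7 tonnes

Maximum payload = gross - tare
= 423 - 57 = 366 tonnes
Effective payload = max payload * fill factor
= 366 * 0.95
= 347.7 tonnes


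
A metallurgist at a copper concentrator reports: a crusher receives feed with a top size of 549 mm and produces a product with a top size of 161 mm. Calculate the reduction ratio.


3.4099

Reduction ratio = feed size / product size
= 549 / 161
= 3.4099


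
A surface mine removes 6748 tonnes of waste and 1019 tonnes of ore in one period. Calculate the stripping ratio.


Stripping ratio = waste tonnage / ore tonnage
= 6748 / 1019
= 6.6222

6.6222


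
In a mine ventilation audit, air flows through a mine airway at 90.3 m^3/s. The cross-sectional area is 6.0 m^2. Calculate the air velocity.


15.05 m/s

Velocity = flow rate / cross-sectional area
= 90.3 / 6.0
= 15.05 m/s


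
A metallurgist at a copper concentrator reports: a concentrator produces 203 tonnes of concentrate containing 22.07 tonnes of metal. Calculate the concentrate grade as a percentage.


10.8719%

Grade = (metal in concentrate / concentrate mass) * 100
= (22.07 / 203) * 100
= 0.1087192118 * 100
= 10.8719%


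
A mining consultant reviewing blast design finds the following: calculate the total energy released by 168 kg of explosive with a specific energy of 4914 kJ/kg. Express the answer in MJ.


Energy = mass * specific_energy / 1000
= 168 * 4914 / 1000
= 825552 / 1000
= 825.552 MJ

825.552 MJ


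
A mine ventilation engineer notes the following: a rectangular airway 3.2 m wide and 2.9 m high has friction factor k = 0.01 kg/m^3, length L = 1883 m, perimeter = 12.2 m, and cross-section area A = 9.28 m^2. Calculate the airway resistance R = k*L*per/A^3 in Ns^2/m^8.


0.2875 Ns^2/m^8

Compute the numerator:
k * L * per = 0.01 * 1883 * 12.2
= 229.726
Compute the denominator:
A^3 = 9.28^3 = 799.178752
Resistance:
R = 229.726 / 799.178752
= 0.2875 Ns^2/m^8


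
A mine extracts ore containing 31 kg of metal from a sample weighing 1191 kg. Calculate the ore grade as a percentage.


Ore grade = (metal mass / ore mass) * 100
= (31 / 1191) * 100
= 0.02602854744 * 100
= 2.6029%

2.6029%


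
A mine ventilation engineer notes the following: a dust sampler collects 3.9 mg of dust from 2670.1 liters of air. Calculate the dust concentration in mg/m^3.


Convert liters to m^3: 1 m^3 = 1000 L
Concentration = mass / volume * 1000
= 3.9 / 2670.1 * 1000
= 0.001460619452 * 1000
= 1.4606 mg/m^3

1.4606 mg/m^3


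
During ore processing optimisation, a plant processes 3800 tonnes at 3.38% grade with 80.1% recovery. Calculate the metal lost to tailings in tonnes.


Total metal in feed:
= 3800 * 3.38 / 100 = 128.44 tonnes
Metal recovered:
= 128.44 * 80.1 / 100 = 102.88044 tonnes
Metal lost to tailings:
= 128.44 - 102.88044
= 25.5596 tonnes

25.5596 tonnes


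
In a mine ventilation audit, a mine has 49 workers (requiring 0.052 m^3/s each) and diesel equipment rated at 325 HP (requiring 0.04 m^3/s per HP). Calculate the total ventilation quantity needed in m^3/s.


15.548 m^3/s

Airflow for workers:
Q_people = 49 * 0.052 = 2.548 m^3/s
Airflow for diesel equipment:
Q_diesel = 325 * 0.04 = 13.0 m^3/s
Total ventilation:
Q_total = 2.548 + 13.0
= 15.548 m^3/s


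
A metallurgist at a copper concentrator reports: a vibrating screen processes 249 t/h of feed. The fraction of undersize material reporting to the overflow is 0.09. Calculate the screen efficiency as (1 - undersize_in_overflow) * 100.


Screen efficiency = (1 - fraction of undersize in overflow) * 100
= (1 - 0.09) * 100
= 0.91 * 100
= 91.0%

91.0%


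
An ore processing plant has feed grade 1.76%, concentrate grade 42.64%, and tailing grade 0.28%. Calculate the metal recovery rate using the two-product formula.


84.6468%

Using the two-product formula:
R = 100 * c * (f - t) / (f * (c - t))
Numerator = 100 * 42.64 * (1.76 - 0.28)
= 100 * 42.64 * 1.48
= 6310.72
Denominator = 1.76 * (42.64 - 0.28)
= 1.76 * 42.36
= 74.5536
R = 6310.72 / 74.5536
= 84.6468%


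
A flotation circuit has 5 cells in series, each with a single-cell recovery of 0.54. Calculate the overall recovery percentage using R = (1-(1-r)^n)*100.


Complement of single-cell recovery:
1 - r = 1 - 0.54 = 0.46
Raise to power n:
(1 - r)^5 = 0.46^5 = 0.0205962976
Overall recovery:
R = (1 - 0.0205962976) * 100
= 97.9404%

97.9404%


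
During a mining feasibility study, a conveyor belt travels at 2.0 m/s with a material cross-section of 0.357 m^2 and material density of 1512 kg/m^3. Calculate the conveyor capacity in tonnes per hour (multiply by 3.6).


3886.4448 t/h

Volumetric flow = speed * area
= 2.0 * 0.357 = 0.714 m^3/s
Mass flow = volumetric * density
= 0.714 * 1512 = 1079.568 kg/s
Convert to t/h: multiply by 3.6
Capacity = 1079.568 * 3.6
= 3886.4448 t/h


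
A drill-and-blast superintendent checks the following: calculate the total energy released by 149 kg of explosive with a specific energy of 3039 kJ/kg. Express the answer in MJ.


452.811 MJ

Energy = mass * specific_energy / 1000
= 149 * 3039 / 1000
= 452811 / 1000
= 452.811 MJ


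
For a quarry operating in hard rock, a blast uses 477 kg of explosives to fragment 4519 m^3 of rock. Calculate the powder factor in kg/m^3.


0.1056 kg/m^3

Powder factor = explosive mass / rock volume
= 477 / 4519
= 0.1056 kg/m^3


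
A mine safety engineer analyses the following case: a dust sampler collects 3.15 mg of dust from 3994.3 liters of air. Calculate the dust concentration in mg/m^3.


Convert liters to m^3: 1 m^3 = 1000 L
Concentration = mass / volume * 1000
= 3.15 / 3994.3 * 1000
= 0.0007886237889 * 1000
= 0.7886 mg/m^3

0.7886 mg/m^3


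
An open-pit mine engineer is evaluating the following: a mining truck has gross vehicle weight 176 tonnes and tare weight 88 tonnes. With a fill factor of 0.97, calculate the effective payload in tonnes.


85.36 tonnes

Maximum payload = gross - tare
= 176 - 88 = 88 tonnes
Effective payload = max payload * fill factor
= 88 * 0.97
= 85.36 tonnes


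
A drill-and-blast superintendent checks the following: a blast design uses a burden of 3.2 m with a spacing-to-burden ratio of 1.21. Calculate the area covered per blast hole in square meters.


12.3904 m^2

First, find the spacing:
Spacing = burden * ratio = 3.2 * 1.21
= 3.872 m
Then, calculate the area:
Area = burden * spacing = 3.2 * 3.872
= 12.3904 m^2


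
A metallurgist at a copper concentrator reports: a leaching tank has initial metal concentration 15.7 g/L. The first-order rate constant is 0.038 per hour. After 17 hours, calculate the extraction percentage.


Compute the exponent:
-k * t = -0.038 * 17 = -0.646
Remaining concentration:
C = 15.7 * exp(-0.646)
= 15.7 * 0.5241381418
= 8.228968826 g/L
Extracted = 15.7 - 8.228968826 = 7.471031174 g/L
Extraction % = 7.471031174 / 15.7 * 100
= 47.5862%

47.5862%


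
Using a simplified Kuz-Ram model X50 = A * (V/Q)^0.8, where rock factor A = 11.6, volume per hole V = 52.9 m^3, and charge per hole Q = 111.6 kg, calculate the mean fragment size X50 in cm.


6.384 cm

Compute V/Q:
V/Q = 52.9 / 111.6 = 0.4740143369
Raise to the power 0.8:
(V/Q)^0.8 = 0.4740143369^0.8 = 0.5503426642
Multiply by A:
X50 = 11.6 * 0.5503426642
= 6.384 cm


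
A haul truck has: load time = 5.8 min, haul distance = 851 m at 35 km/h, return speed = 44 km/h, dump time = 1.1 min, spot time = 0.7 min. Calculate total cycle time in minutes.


Convert haul speed to m/min: 35 * 1000/60 = 583.3333333 m/min
Haul time = 851 / 583.3333333 = 1.458857143 min
Convert return speed to m/min: 44 * 1000/60 = 733.3333333 m/min
Return time = 851 / 733.3333333 = 1.160454545 min
Total cycle time:
= 5.8 + 1.458857143 + 1.1 + 1.160454545 + 0.7
= 10.2193 min

10.2193 min


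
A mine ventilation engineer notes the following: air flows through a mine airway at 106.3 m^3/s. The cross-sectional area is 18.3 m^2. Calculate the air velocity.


5.8087 m/s

Velocity = flow rate / cross-sectional area
= 106.3 / 18.3
= 5.8087 m/s


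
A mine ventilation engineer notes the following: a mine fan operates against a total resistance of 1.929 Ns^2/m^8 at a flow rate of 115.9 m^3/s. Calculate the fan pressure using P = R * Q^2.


25911.8905 Pa

Compute Q^2:
Q^2 = 115.9^2 = 13432.81
Compute pressure:
P = R * Q^2 = 1.929 * 13432.81
= 25911.8905 Pa


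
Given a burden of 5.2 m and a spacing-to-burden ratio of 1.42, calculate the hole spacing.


7.384 m

Spacing = burden * ratio
= 5.2 * 1.42
= 7.384 m


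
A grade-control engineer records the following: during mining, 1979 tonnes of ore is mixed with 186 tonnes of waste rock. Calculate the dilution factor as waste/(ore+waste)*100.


8.5912%

Total material = ore + waste
= 1979 + 186 = 2165 tonnes
Dilution = waste / total * 100
= 186 / 2165 * 100
= 0.08591224018 * 100
= 8.5912%


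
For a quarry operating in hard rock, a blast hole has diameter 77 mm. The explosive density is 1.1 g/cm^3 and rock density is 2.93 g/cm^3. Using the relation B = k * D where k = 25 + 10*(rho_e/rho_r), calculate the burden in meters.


First, compute k:
rho_e / rho_r = 1.1 / 2.93 = 0.3754266212
k = 25 + 10 * 0.3754266212 = 28.75426621
Then, compute burden:
B = k * D / 1000 = 28.75426621 * 77 / 1000
= 2214.078498 / 1000
= 2.2141 m

2.2141 m


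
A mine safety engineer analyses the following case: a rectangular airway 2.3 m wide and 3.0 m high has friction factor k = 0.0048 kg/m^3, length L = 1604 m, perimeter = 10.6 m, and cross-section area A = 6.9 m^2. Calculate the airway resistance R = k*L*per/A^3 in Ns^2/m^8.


0.2484 Ns^2/m^8

Compute the numerator:
k * L * per = 0.0048 * 1604 * 10.6
= 81.61152
Compute the denominator:
A^3 = 6.9^3 = 328.509
Resistance:
R = 81.61152 / 328.509
= 0.2484 Ns^2/m^8


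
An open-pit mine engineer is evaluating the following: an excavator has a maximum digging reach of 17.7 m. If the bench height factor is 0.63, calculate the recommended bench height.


11.151 m

Bench height = reach * factor
= 17.7 * 0.63
= 11.151 m


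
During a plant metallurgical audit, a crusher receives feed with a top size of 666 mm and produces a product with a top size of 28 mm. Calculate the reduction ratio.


Reduction ratio = feed size / product size
= 666 / 28
= 23.7857

23.7857


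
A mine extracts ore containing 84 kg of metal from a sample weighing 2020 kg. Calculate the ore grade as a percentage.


4.1584%

Ore grade = (metal mass / ore mass) * 100
= (84 / 2020) * 100
= 0.04158415842 * 100
= 4.1584%


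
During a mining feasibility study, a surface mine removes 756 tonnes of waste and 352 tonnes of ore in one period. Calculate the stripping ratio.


Stripping ratio = waste tonnage / ore tonnage
= 756 / 352
= 2.1477

2.1477


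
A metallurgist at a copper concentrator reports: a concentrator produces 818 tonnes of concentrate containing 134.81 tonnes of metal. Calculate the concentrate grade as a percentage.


16.4804%

Grade = (metal in concentrate / concentrate mass) * 100
= (134.81 / 818) * 100
= 0.164804401 * 100
= 16.4804%


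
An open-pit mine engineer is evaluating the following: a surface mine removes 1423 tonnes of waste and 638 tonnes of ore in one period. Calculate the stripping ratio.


Stripping ratio = waste tonnage / ore tonnage
= 1423 / 638
= 2.2304

2.2304


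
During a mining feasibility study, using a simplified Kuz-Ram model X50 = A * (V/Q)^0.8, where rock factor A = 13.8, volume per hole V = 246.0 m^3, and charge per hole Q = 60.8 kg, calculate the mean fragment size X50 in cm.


Compute V/Q:
V/Q = 246.0 / 60.8 = 4.046052632
Raise to the power 0.8:
(V/Q)^0.8 = 4.046052632^0.8 = 3.059322229
Multiply by A:
X50 = 13.8 * 3.059322229
= 42.2186 cm

42.2186 cm


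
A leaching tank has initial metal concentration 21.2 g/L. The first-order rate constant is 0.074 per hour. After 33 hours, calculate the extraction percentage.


Compute the exponent:
-k * t = -0.074 * 33 = -2.442
Remaining concentration:
C = 21.2 * exp(-2.442)
= 21.2 * 0.08698670396
= 1.844118124 g/L
Extracted = 21.2 - 1.844118124 = 19.35588188 g/L
Extraction % = 19.35588188 / 21.2 * 100
= 91.3013%

91.3013%


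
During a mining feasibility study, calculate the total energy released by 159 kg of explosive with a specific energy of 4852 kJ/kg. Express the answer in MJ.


771.468 MJ

Energy = mass * specific_energy / 1000
= 159 * 4852 / 1000
= 771468 / 1000
= 771.468 MJ


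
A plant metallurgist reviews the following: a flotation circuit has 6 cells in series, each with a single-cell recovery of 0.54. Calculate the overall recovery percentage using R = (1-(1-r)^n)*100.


99.0526%

Complement of single-cell recovery:
1 - r = 1 - 0.54 = 0.46
Raise to power n:
(1 - r)^6 = 0.46^6 = 0.009474296896
Overall recovery:
R = (1 - 0.009474296896) * 100
= 99.0526%


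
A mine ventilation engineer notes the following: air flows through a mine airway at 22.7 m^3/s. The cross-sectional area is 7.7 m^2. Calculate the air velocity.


Velocity = flow rate / cross-sectional area
= 22.7 / 7.7
= 2.9481 m/s

2.9481 m/s


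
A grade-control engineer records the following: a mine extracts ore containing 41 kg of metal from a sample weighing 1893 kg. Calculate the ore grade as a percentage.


2.1659%

Ore grade = (metal mass / ore mass) * 100
= (41 / 1893) * 100
= 0.02165874274 * 100
= 2.1659%


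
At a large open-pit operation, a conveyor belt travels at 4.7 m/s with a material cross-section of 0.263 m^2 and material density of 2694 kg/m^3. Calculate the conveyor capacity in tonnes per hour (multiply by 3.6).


Volumetric flow = speed * area
= 4.7 * 0.263 = 1.2361 m^3/s
Mass flow = volumetric * density
= 1.2361 * 2694 = 3330.0534 kg/s
Convert to t/h: multiply by 3.6
Capacity = 3330.0534 * 3.6
= 11988.1922 t/h

11988.1922 t/h


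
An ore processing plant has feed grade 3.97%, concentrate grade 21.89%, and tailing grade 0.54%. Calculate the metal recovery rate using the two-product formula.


88.5832%

Using the two-product formula:
R = 100 * c * (f - t) / (f * (c - t))
Numerator = 100 * 21.89 * (3.97 - 0.54)
= 100 * 21.89 * 3.43
= 7508.27
Denominator = 3.97 * (21.89 - 0.54)
= 3.97 * 21.35
= 84.7595
R = 7508.27 / 84.7595
= 88.5832%


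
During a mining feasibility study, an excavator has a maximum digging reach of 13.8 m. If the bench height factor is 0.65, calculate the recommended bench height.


8.97 m

Bench height = reach * factor
= 13.8 * 0.65
= 8.97 m


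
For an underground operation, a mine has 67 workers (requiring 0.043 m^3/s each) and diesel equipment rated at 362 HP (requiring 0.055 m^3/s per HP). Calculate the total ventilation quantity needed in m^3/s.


Airflow for workers:
Q_people = 67 * 0.043 = 2.881 m^3/s
Airflow for diesel equipment:
Q_diesel = 362 * 0.055 = 19.91 m^3/s
Total ventilation:
Q_total = 2.881 + 19.91
= 22.791 m^3/s

22.791 m^3/s


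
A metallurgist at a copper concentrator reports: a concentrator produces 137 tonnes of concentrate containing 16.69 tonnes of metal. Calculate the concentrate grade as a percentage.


Grade = (metal in concentrate / concentrate mass) * 100
= (16.69 / 137) * 100
= 0.1218248175 * 100
= 12.1825%

12.1825%


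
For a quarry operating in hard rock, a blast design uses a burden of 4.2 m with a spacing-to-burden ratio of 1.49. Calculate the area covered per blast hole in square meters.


First, find the spacing:
Spacing = burden * ratio = 4.2 * 1.49
= 6.258 m
Then, calculate the area:
Area = burden * spacing = 4.2 * 6.258
= 26.2836 m^2

26.2836 m^2


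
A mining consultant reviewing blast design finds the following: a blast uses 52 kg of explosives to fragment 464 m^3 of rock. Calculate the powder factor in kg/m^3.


0.1121 kg/m^3

Powder factor = explosive mass / rock volume
= 52 / 464
= 0.1121 kg/m^3


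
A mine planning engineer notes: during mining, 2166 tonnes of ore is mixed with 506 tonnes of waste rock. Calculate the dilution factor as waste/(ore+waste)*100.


18.9371%

Total material = ore + waste
= 2166 + 506 = 2672 tonnes
Dilution = waste / total * 100
= 506 / 2672 * 100
= 0.1893712575 * 100
= 18.9371%
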